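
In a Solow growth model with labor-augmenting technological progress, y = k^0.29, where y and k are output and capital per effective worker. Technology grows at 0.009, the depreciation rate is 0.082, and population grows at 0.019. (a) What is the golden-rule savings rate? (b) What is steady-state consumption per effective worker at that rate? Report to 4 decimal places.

The effective depreciation rate is n + g + δ = 0.019 + 0.009 + 0.082 = 0.11.
For Cobb-Douglas, s_gold equals capital's share: s_gold = 0.29.
At the golden rule the marginal product of capital equals n+g+δ: 0.29·k^(0.29−1) = 0.11. Solving, k_gold = (0.29/0.11)^(1/0.71) ≈ 3.9171.
y_gold = 3.9171^0.29 ≈ 1.4858; c_gold = (1−0.29)·y_gold ≈ 1.0549.

(a) s_gold = 0.2900; (b) c_gold ≈ 1.0549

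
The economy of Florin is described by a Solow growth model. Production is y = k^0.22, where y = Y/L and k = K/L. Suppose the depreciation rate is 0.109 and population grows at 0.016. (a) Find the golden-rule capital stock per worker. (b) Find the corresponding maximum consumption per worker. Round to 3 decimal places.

Break-even investment rate: n + δ = 0.016 + 0.109 = 0.125.
Setting f'(k) = n+δ gives 0.22·k^(0.22−1) = 0.125, hence k_gold = (0.22/0.125)^(1/0.78) ≈ 2.0642.
y_gold = 2.0642^0.22 ≈ 1.1729; c_gold = y_gold − 0.125·k_gold ≈ 0.9148.

(a) k_gold ≈ 2.064; (b) c_gold ≈ 0.915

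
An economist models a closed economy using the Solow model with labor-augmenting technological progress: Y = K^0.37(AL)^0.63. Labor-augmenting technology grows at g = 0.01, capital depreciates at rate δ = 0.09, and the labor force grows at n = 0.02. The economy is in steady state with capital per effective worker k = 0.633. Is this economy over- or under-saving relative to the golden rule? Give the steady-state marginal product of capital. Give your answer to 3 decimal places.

Break-even investment rate: n + g + δ = 0.02 + 0.01 + 0.09 = 0.12.
MPK = 0.37·k^(0.37−1) = 0.37·0.633^(-0.63) ≈ 0.4935.
MPK > 0.12, so the economy is dynamically efficient (under-saving).

under-saving; MPK ≈ 0.494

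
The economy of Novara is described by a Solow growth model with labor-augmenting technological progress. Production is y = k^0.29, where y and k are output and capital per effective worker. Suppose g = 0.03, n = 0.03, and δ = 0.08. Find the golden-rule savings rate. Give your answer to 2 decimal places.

Capital per effective worker breaks even when investment replaces (n + g + δ)·k; here n + g + δ = 0.14.
At the golden rule MPK = n+g+δ, and in any Cobb-Douglas steady state s = (n+g+δ)·k/y = MPK·k/y = capital's share 0.29.

s_gold = 0.29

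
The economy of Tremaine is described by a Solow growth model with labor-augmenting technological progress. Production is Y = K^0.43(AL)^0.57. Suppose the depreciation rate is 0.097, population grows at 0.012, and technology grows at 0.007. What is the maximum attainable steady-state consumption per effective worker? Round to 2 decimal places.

The effective depreciation rate is n + g + δ = 0.012 + 0.007 + 0.097 = 0.116.
Golden rule sets MPK = n+g+δ: 0.43·k^(0.43−1) = 0.116, so k_gold = (0.43/0.116)^(1/0.57) ≈ 9.9601.
y_gold = 9.9601^0.43 ≈ 2.6869.
c_gold = y_gold − (n+g+δ)·k_gold = 2.6869 − 0.116·9.9601 ≈ 1.5315.

c_gold ≈ 1.53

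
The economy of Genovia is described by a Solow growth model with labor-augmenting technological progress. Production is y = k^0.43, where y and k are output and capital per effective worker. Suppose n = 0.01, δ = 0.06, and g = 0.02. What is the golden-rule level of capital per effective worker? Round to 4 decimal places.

The effective depreciation rate is n + g + δ = 0.01 + 0.02 + 0.06 = 0.09.
At the golden rule the marginal product of capital equals n+g+δ: 0.43·k^(0.43−1) = 0.09. Solving, k_gold = (0.43/0.09)^(1/0.57) ≈ 15.5462.

k_gold ≈ 15.5462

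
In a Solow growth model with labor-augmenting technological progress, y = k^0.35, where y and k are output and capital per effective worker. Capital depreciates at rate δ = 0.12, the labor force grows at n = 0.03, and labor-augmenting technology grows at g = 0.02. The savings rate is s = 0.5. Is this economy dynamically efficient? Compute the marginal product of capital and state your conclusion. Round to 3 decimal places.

dynamically inefficient; MPK ≈ 0.119

n + g + δ = 0.03 + 0.02 + 0.12 = 0.17.
Steady-state k*: s·k^0.35 = 0.17·k gives k* = (0.5/0.17)^(1/0.65) ≈ 5.2578.
MPK = 0.35·5.2578^(-0.65) ≈ 0.1190.
MPK < n+g+δ = 0.17, so the economy is dynamically inefficient (over-saving).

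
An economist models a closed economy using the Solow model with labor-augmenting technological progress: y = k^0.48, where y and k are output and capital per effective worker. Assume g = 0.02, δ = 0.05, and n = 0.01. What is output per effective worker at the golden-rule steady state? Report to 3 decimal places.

y_gold ≈ 5.227

The effective depreciation rate is n + g + δ = 0.01 + 0.02 + 0.05 = 0.08.
Maximizing c = f(k) − (n+g+δ)·k gives f'(k) = n+g+δ, i.e. 0.48·k^(0.48−1) = 0.08, so k_gold = (0.48/0.08)^(1/0.52) ≈ 31.3650.
Output: y_gold = k_gold^0.48 = 31.3650^0.48 ≈ 5.2275.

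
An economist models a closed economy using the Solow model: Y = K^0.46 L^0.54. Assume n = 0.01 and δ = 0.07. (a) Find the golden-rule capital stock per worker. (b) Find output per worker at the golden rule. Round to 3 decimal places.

n + δ = 0.01 + 0.07 = 0.08.
Setting f'(k) = n+δ gives 0.46·k^(0.46−1) = 0.08, hence k_gold = (0.46/0.08)^(1/0.54) ≈ 25.5148.
y_gold = 25.5148^0.46 ≈ 4.4374.

(a) k_gold ≈ 25.515; (b) y_gold ≈ 4.437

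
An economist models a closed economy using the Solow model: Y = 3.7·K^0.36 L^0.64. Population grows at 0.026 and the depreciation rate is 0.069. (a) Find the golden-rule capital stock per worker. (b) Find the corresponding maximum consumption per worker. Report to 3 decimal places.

(a) k_gold ≈ 61.922; (b) c_gold ≈ 10.458

n + δ = 0.026 + 0.069 = 0.095.
Setting f'(k) = n+δ gives 0.36·3.7·k^(0.36−1) = 0.095, hence k_gold = (0.36·3.7/0.095)^(1/0.64) ≈ 61.9220.
y_gold = 3.7·61.9220^0.36 ≈ 16.3405; c_gold = y_gold − 0.095·k_gold ≈ 10.4579.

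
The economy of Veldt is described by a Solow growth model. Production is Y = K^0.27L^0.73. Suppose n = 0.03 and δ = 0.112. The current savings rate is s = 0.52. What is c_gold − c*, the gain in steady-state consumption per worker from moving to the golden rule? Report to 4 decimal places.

Capital per worker breaks even when investment replaces (n + δ)·k; here n + δ = 0.142.
Current steady state (s = 0.52): k* = (0.52/0.142)^(1/0.73) ≈ 5.9185, y* = 5.9185^0.27 ≈ 1.6162, c* = (1−0.52)·1.6162 ≈ 0.7758.
Maximizing c = f(k) − (n+δ)·k gives f'(k) = n+δ, i.e. 0.27·k^(0.27−1) = 0.142, so k_gold = (0.27/0.142)^(1/0.73) ≈ 2.4115.
y_gold = 2.4115^0.27 ≈ 1.2683, c_gold = y_gold − 0.142·k_gold ≈ 0.9259.
Gain: Δc = 0.9259 − 0.7758 ≈ 0.1501.

Δc ≈ 0.1501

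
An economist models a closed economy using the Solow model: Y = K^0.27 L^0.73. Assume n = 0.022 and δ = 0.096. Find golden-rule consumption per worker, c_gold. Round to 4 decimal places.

c_gold ≈ 0.9915

Capital per worker breaks even when investment replaces (n + δ)·k; here n + δ = 0.118.
Golden rule sets MPK = n+δ: 0.27·k^(0.27−1) = 0.118, so k_gold = (0.27/0.118)^(1/0.73) ≈ 3.1077.
y_gold = 3.1077^0.27 ≈ 1.3582.
c_gold = y_gold − (n+δ)·k_gold = 1.3582 − 0.118·3.1077 ≈ 0.9915.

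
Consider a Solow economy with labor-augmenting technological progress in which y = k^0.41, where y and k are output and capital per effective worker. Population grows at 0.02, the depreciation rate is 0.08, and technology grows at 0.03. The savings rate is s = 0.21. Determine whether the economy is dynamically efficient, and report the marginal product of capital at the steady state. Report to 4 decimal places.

n + g + δ = 0.02 + 0.03 + 0.08 = 0.13.
Steady-state k*: s·k^0.41 = 0.13·k gives k* = (0.21/0.13)^(1/0.59) ≈ 2.2543.
MPK = 0.41·2.2543^(-0.59) ≈ 0.2538.
MPK > n+g+δ = 0.13, so the economy is dynamically efficient (under-saving).

dynamically efficient; MPK ≈ 0.2538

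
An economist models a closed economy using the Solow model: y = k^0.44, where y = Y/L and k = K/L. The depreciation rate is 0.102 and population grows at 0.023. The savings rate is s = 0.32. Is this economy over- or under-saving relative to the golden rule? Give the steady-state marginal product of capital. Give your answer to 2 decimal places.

Break-even investment rate: n + δ = 0.023 + 0.102 = 0.125.
Steady-state k*: s·k^0.44 = 0.125·k gives k* = (0.32/0.125)^(1/0.56) ≈ 5.3580.
MPK = 0.44·5.3580^(-0.56) ≈ 0.1719.
MPK > n+δ = 0.125, so the economy is dynamically efficient (under-saving).

under-saving; MPK ≈ 0.17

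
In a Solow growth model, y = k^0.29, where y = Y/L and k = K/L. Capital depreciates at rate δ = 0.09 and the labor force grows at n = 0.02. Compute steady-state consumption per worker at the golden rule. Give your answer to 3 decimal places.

c_gold ≈ 1.055

Break-even investment rate: n + δ = 0.02 + 0.09 = 0.11.
At the golden rule the marginal product of capital equals n+δ: 0.29·k^(0.29−1) = 0.11. Solving, k_gold = (0.29/0.11)^(1/0.71) ≈ 3.9171.
y_gold = 3.9171^0.29 ≈ 1.4858.
c_gold = y_gold − (n+δ)·k_gold = 1.4858 − 0.11·3.9171 ≈ 1.0549.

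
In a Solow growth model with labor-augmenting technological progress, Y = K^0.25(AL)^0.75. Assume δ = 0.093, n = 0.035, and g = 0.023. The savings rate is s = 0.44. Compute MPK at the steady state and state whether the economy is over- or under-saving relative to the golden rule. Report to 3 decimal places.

Capital per effective worker breaks even when investment replaces (n + g + δ)·k; here n + g + δ = 0.151.
Steady-state k*: s·k^0.25 = 0.151·k gives k* = (0.44/0.151)^(1/0.75) ≈ 4.1620.
MPK = 0.25·4.1620^(-0.75) ≈ 0.0858.
MPK < n+g+δ = 0.151, so the economy is dynamically inefficient (over-saving).

over-saving; MPK ≈ 0.086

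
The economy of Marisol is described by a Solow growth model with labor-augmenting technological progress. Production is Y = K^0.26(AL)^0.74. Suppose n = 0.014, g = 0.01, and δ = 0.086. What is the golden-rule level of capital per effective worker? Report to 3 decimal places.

The effective depreciation rate is n + g + δ = 0.014 + 0.01 + 0.086 = 0.11.
At the golden rule the marginal product of capital equals n+g+δ: 0.26·k^(0.26−1) = 0.11. Solving, k_gold = (0.26/0.11)^(1/0.74) ≈ 3.1977.

k_gold ≈ 3.198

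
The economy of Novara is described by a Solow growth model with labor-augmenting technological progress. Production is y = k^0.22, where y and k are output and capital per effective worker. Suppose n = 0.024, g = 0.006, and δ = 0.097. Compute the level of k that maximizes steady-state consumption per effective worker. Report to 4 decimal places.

Break-even investment rate: n + g + δ = 0.024 + 0.006 + 0.097 = 0.127.
Setting f'(k) = n+g+δ gives 0.22·k^(0.22−1) = 0.127, hence k_gold = (0.22/0.127)^(1/0.78) ≈ 2.0227.

k_gold ≈ 2.0227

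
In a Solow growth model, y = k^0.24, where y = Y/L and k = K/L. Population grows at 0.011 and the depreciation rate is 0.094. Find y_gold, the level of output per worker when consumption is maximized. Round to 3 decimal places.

y_gold ≈ 1.298

Capital per worker breaks even when investment replaces (n + δ)·k; here n + δ = 0.105.
Golden rule sets MPK = n+δ: 0.24·k^(0.24−1) = 0.105, so k_gold = (0.24/0.105)^(1/0.76) ≈ 2.9675.
Output: y_gold = k_gold^0.24 = 2.9675^0.24 ≈ 1.2983.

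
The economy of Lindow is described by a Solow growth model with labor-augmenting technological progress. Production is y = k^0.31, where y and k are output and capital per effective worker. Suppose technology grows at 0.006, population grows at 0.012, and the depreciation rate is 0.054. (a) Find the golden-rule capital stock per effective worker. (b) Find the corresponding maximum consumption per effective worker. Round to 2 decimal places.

The effective depreciation rate is n + g + δ = 0.012 + 0.006 + 0.054 = 0.072.
Setting f'(k) = n+g+δ gives 0.31·k^(0.31−1) = 0.072, hence k_gold = (0.31/0.072)^(1/0.69) ≈ 8.2963.
y_gold = 8.2963^0.31 ≈ 1.9269; c_gold = y_gold − 0.072·k_gold ≈ 1.3295.

(a) k_gold ≈ 8.30; (b) c_gold ≈ 1.33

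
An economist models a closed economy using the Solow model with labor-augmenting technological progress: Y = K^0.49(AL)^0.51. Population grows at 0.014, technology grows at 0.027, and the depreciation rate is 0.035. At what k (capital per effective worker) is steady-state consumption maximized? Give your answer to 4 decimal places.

k_gold ≈ 38.6389

n + g + δ = 0.014 + 0.027 + 0.035 = 0.076.
Setting f'(k) = n+g+δ gives 0.49·k^(0.49−1) = 0.076, hence k_gold = (0.49/0.076)^(1/0.51) ≈ 38.6389.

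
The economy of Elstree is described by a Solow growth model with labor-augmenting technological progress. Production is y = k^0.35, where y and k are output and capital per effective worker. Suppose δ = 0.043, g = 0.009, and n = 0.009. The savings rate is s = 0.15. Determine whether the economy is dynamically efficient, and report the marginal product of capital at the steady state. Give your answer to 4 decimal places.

n + g + δ = 0.009 + 0.009 + 0.043 = 0.061.
Steady-state k*: s·k^0.35 = 0.061·k gives k* = (0.15/0.061)^(1/0.65) ≈ 3.9918.
MPK = 0.35·3.9918^(-0.65) ≈ 0.1423.
MPK > n+g+δ = 0.061, so the economy is dynamically efficient (under-saving).

dynamically efficient; MPK ≈ 0.1423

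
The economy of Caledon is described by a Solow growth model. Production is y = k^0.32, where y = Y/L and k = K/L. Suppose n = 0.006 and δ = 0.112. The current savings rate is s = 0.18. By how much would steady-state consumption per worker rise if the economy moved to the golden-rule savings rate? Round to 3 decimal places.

Δc ≈ 0.087

n + δ = 0.006 + 0.112 = 0.118.
Current steady state (s = 0.18): k* = (0.18/0.118)^(1/0.68) ≈ 1.8608, y* = 1.8608^0.32 ≈ 1.2198, c* = (1−0.18)·1.2198 ≈ 1.0003.
At the golden rule the marginal product of capital equals n+δ: 0.32·k^(0.32−1) = 0.118. Solving, k_gold = (0.32/0.118)^(1/0.68) ≈ 4.3367.
y_gold = 4.3367^0.32 ≈ 1.5992, c_gold = y_gold − 0.118·k_gold ≈ 1.0874.
Gain: Δc = 1.0874 − 1.0003 ≈ 0.0872.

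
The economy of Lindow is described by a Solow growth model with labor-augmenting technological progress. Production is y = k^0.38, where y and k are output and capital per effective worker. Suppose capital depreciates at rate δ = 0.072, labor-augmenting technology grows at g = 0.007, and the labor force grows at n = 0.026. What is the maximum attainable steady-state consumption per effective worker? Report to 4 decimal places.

c_gold ≈ 1.3638

Capital per effective worker breaks even when investment replaces (n + g + δ)·k; here n + g + δ = 0.105.
Golden rule sets MPK = n+g+δ: 0.38·k^(0.38−1) = 0.105, so k_gold = (0.38/0.105)^(1/0.62) ≈ 7.9608.
y_gold = 7.9608^0.38 ≈ 2.1997.
c_gold = y_gold − (n+g+δ)·k_gold = 2.1997 − 0.105·7.9608 ≈ 1.3638.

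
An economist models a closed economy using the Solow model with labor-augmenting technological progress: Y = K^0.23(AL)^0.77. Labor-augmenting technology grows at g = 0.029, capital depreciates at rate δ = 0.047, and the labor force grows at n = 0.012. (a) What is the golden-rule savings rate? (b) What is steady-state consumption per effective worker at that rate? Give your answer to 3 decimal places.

Break-even investment rate: n + g + δ = 0.012 + 0.029 + 0.047 = 0.088.
For Cobb-Douglas, s_gold equals capital's share: s_gold = 0.23.
Maximizing c = f(k) − (n+g+δ)·k gives f'(k) = n+g+δ, i.e. 0.23·k^(0.23−1) = 0.088, so k_gold = (0.23/0.088)^(1/0.77) ≈ 3.4824.
y_gold = 3.4824^0.23 ≈ 1.3324; c_gold = (1−0.23)·y_gold ≈ 1.0259.

(a) s_gold = 0.230; (b) c_gold ≈ 1.026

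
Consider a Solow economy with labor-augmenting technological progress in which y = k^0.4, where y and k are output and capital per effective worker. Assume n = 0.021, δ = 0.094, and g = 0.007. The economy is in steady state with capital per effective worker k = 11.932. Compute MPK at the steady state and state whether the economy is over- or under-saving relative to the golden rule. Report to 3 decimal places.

over-saving; MPK ≈ 0.090

n + g + δ = 0.021 + 0.007 + 0.094 = 0.122.
MPK = 0.4·k^(0.4−1) = 0.4·11.932^(-0.6) ≈ 0.0904.
MPK < 0.122, so the economy is dynamically inefficient (over-saving).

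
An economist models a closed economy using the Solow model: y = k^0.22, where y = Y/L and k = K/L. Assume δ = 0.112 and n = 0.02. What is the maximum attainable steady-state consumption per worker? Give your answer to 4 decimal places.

Capital per worker breaks even when investment replaces (n + δ)·k; here n + δ = 0.132.
Golden rule sets MPK = n+δ: 0.22·k^(0.22−1) = 0.132, so k_gold = (0.22/0.132)^(1/0.78) ≈ 1.9250.
y_gold = 1.9250^0.22 ≈ 1.1550.
c_gold = y_gold − (n+δ)·k_gold = 1.1550 − 0.132·1.9250 ≈ 0.9009.

c_gold ≈ 0.9009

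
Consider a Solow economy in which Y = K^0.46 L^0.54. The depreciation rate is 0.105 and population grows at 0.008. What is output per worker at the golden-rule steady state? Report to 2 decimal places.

Break-even investment rate: n + δ = 0.008 + 0.105 = 0.113.
At the golden rule the marginal product of capital equals n+δ: 0.46·k^(0.46−1) = 0.113. Solving, k_gold = (0.46/0.113)^(1/0.54) ≈ 13.4597.
Output: y_gold = k_gold^0.46 = 13.4597^0.46 ≈ 3.3064.

y_gold ≈ 3.31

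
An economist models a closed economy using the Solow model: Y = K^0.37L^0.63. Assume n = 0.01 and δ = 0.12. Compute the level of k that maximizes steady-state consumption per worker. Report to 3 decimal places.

k_gold ≈ 5.261

Break-even investment rate: n + δ = 0.01 + 0.12 = 0.13.
Golden rule sets MPK = n+δ: 0.37·k^(0.37−1) = 0.13, so k_gold = (0.37/0.13)^(1/0.63) ≈ 5.2607.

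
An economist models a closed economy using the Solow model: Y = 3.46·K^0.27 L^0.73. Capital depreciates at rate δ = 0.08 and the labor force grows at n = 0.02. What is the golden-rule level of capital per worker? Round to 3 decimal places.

n + δ = 0.02 + 0.08 = 0.1.
Setting f'(k) = n+δ gives 0.27·3.46·k^(0.27−1) = 0.1, hence k_gold = (0.27·3.46/0.1)^(1/0.73) ≈ 21.3486.

k_gold ≈ 21.349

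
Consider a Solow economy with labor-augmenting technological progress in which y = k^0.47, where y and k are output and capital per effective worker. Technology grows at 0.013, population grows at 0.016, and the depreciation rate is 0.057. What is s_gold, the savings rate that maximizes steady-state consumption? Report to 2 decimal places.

Capital per effective worker breaks even when investment replaces (n + g + δ)·k; here n + g + δ = 0.086.
At the golden rule MPK = n+g+δ, and in any Cobb-Douglas steady state s = (n+g+δ)·k/y = MPK·k/y = capital's share 0.47.

s_gold = 0.47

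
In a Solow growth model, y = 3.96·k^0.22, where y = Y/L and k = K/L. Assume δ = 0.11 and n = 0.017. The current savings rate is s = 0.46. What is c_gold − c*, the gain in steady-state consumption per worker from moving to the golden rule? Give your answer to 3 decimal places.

n + δ = 0.017 + 0.11 = 0.127.
Current steady state (s = 0.46): k* = (0.46·3.96/0.127)^(1/0.78) ≈ 30.4007, y* = 3.96·30.4007^0.22 ≈ 8.3932, c* = (1−0.46)·8.3932 ≈ 4.5323.
At the golden rule the marginal product of capital equals n+δ: 0.22·3.96·k^(0.22−1) = 0.127. Solving, k_gold = (0.22·3.96/0.127)^(1/0.78) ≈ 11.8086.
y_gold = 3.96·11.8086^0.22 ≈ 6.8168, c_gold = y_gold − 0.127·k_gold ≈ 5.3171.
Gain: Δc = 5.3171 − 4.5323 ≈ 0.7847.

Δc ≈ 0.785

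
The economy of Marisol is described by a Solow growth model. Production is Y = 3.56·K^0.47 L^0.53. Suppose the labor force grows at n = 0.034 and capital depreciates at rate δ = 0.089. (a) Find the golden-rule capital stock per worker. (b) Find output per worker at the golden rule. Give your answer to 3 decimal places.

The effective depreciation rate is n + δ = 0.034 + 0.089 = 0.123.
Setting f'(k) = n+δ gives 0.47·3.56·k^(0.47−1) = 0.123, hence k_gold = (0.47·3.56/0.123)^(1/0.53) ≈ 137.7046.
y_gold = 3.56·137.7046^0.47 ≈ 36.0376.

(a) k_gold ≈ 137.705; (b) y_gold ≈ 36.038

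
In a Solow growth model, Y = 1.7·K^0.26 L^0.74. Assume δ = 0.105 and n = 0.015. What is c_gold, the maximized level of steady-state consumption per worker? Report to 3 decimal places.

Break-even investment rate: n + δ = 0.015 + 0.105 = 0.12.
Maximizing c = f(k) − (n+δ)·k gives f'(k) = n+δ, i.e. 0.26·1.7·k^(0.26−1) = 0.12, so k_gold = (0.26·1.7/0.12)^(1/0.74) ≈ 5.8236.
y_gold = 1.7·5.8236^0.26 ≈ 2.6878.
c_gold = y_gold − (n+δ)·k_gold = 2.6878 − 0.12·5.8236 ≈ 1.9890.

c_gold ≈ 1.989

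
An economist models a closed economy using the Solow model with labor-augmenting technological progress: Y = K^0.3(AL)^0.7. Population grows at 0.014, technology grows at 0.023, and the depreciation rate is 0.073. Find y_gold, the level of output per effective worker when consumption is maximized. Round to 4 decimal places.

The effective depreciation rate is n + g + δ = 0.014 + 0.023 + 0.073 = 0.11.
Setting f'(k) = n+g+δ gives 0.3·k^(0.3−1) = 0.11, hence k_gold = (0.3/0.11)^(1/0.7) ≈ 4.1925.
Output: y_gold = k_gold^0.3 = 4.1925^0.3 ≈ 1.5372.

y_gold ≈ 1.5372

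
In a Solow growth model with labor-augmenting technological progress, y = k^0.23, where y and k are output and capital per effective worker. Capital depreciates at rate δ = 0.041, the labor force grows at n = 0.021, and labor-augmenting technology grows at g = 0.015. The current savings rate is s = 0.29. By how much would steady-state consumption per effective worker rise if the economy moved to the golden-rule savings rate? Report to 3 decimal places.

Capital per effective worker breaks even when investment replaces (n + g + δ)·k; here n + g + δ = 0.077.
Current steady state (s = 0.29): k* = (0.29/0.077)^(1/0.77) ≈ 5.5967, y* = 5.5967^0.23 ≈ 1.4860, c* = (1−0.29)·1.4860 ≈ 1.0551.
Maximizing c = f(k) − (n+g+δ)·k gives f'(k) = n+g+δ, i.e. 0.23·k^(0.23−1) = 0.077, so k_gold = (0.23/0.077)^(1/0.77) ≈ 4.1418.
y_gold = 4.1418^0.23 ≈ 1.3866, c_gold = y_gold − 0.077·k_gold ≈ 1.0677.
Gain: Δc = 1.0677 − 1.0551 ≈ 0.0126.

Δc ≈ 0.013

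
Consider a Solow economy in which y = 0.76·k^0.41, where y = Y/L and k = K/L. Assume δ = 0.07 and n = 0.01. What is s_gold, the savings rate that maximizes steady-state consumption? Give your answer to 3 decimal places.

The effective depreciation rate is n + δ = 0.01 + 0.07 = 0.08.
At the golden rule MPK = n+δ, and in any Cobb-Douglas steady state s = (n+δ)·k/y = MPK·k/y = capital's share 0.41.

s_gold = 0.410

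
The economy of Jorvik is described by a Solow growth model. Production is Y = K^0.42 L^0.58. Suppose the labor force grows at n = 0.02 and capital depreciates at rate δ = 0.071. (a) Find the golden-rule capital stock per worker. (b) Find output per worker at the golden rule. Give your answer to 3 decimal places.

(a) k_gold ≈ 13.970; (b) y_gold ≈ 3.027

Capital per worker breaks even when investment replaces (n + δ)·k; here n + δ = 0.091.
Maximizing c = f(k) − (n+δ)·k gives f'(k) = n+δ, i.e. 0.42·k^(0.42−1) = 0.091, so k_gold = (0.42/0.091)^(1/0.58) ≈ 13.9697.
y_gold = 13.9697^0.42 ≈ 3.0268.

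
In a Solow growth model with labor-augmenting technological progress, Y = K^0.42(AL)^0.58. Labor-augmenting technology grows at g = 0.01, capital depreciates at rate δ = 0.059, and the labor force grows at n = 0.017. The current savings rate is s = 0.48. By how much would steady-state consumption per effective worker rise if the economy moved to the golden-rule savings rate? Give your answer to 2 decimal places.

Capital per effective worker breaks even when investment replaces (n + g + δ)·k; here n + g + δ = 0.086.
Current steady state (s = 0.48): k* = (0.48/0.086)^(1/0.58) ≈ 19.3860, y* = 19.3860^0.42 ≈ 3.4733, c* = (1−0.48)·3.4733 ≈ 1.8061.
Golden rule sets MPK = n+g+δ: 0.42·k^(0.42−1) = 0.086, so k_gold = (0.42/0.086)^(1/0.58) ≈ 15.3993.
y_gold = 15.3993^0.42 ≈ 3.1532, c_gold = y_gold − 0.086·k_gold ≈ 1.8289.
Gain: Δc = 1.8289 − 1.8061 ≈ 0.0227.

Δc ≈ 0.02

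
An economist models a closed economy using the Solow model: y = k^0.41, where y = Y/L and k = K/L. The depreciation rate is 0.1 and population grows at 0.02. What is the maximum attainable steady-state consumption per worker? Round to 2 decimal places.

Capital per worker breaks even when investment replaces (n + δ)·k; here n + δ = 0.12.
At the golden rule the marginal product of capital equals n+δ: 0.41·k^(0.41−1) = 0.12. Solving, k_gold = (0.41/0.12)^(1/0.59) ≈ 8.0244.
y_gold = 8.0244^0.41 ≈ 2.3486.
c_gold = y_gold − (n+δ)·k_gold = 2.3486 − 0.12·8.0244 ≈ 1.3857.

c_gold ≈ 1.39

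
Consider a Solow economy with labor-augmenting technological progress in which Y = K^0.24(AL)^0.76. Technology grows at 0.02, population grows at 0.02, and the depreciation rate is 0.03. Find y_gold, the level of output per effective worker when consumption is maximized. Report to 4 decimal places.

y_gold ≈ 1.4756

The effective depreciation rate is n + g + δ = 0.02 + 0.02 + 0.03 = 0.07.
Maximizing c = f(k) − (n+g+δ)·k gives f'(k) = n+g+δ, i.e. 0.24·k^(0.24−1) = 0.07, so k_gold = (0.24/0.07)^(1/0.76) ≈ 5.0594.
Output: y_gold = k_gold^0.24 = 5.0594^0.24 ≈ 1.4756.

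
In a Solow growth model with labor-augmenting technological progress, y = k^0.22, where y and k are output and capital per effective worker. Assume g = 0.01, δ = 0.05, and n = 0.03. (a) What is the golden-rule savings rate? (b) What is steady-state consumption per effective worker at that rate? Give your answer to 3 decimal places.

(a) s_gold = 0.220; (b) c_gold ≈ 1.004

Break-even investment rate: n + g + δ = 0.03 + 0.01 + 0.05 = 0.09.
For Cobb-Douglas, s_gold equals capital's share: s_gold = 0.22.
Setting f'(k) = n+g+δ gives 0.22·k^(0.22−1) = 0.09, hence k_gold = (0.22/0.09)^(1/0.78) ≈ 3.1453.
y_gold = 3.1453^0.22 ≈ 1.2867; c_gold = (1−0.22)·y_gold ≈ 1.0036.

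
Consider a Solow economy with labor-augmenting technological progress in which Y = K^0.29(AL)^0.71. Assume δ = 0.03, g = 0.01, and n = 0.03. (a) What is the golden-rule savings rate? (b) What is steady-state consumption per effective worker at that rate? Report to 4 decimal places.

(a) s_gold = 0.2900; (b) c_gold ≈ 1.2688

Capital per effective worker breaks even when investment replaces (n + g + δ)·k; here n + g + δ = 0.07.
For Cobb-Douglas, s_gold equals capital's share: s_gold = 0.29.
At the golden rule the marginal product of capital equals n+g+δ: 0.29·k^(0.29−1) = 0.07. Solving, k_gold = (0.29/0.07)^(1/0.71) ≈ 7.4035.
y_gold = 7.4035^0.29 ≈ 1.7870; c_gold = (1−0.29)·y_gold ≈ 1.2688.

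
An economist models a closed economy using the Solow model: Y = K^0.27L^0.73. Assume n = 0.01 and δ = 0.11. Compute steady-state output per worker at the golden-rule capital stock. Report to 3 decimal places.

n + δ = 0.01 + 0.11 = 0.12.
Golden rule sets MPK = n+δ: 0.27·k^(0.27−1) = 0.12, so k_gold = (0.27/0.12)^(1/0.73) ≈ 3.0370.
Output: y_gold = k_gold^0.27 = 3.0370^0.27 ≈ 1.3498.

y_gold ≈ 1.350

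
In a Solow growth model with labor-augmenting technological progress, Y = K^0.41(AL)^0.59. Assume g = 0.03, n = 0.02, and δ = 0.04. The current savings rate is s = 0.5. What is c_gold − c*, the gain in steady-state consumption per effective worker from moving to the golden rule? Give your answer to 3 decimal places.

Δc ≈ 0.046

The effective depreciation rate is n + g + δ = 0.02 + 0.03 + 0.04 = 0.09.
Current steady state (s = 0.5): k* = (0.5/0.09)^(1/0.59) ≈ 18.2915, y* = 18.2915^0.41 ≈ 3.2925, c* = (1−0.5)·3.2925 ≈ 1.6462.
Setting f'(k) = n+g+δ gives 0.41·k^(0.41−1) = 0.09, hence k_gold = (0.41/0.09)^(1/0.59) ≈ 13.0669.
y_gold = 13.0669^0.41 ≈ 2.8683, c_gold = y_gold − 0.09·k_gold ≈ 1.6923.
Gain: Δc = 1.6923 − 1.6462 ≈ 0.0461.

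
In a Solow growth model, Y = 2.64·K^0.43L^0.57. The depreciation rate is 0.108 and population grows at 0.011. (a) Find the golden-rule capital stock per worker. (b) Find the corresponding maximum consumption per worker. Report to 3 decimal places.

(a) k_gold ≈ 52.296; (b) c_gold ≈ 8.249

Break-even investment rate: n + δ = 0.011 + 0.108 = 0.119.
Golden rule sets MPK = n+δ: 0.43·2.64·k^(0.43−1) = 0.119, so k_gold = (0.43·2.64/0.119)^(1/0.57) ≈ 52.2957.
y_gold = 2.64·52.2957^0.43 ≈ 14.4725; c_gold = y_gold − 0.119·k_gold ≈ 8.2493.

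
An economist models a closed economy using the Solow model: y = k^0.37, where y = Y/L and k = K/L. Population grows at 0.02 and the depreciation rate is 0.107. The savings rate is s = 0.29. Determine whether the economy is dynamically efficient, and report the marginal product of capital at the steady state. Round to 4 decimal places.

dynamically efficient; MPK ≈ 0.1620

Capital per worker breaks even when investment replaces (n + δ)·k; here n + δ = 0.127.
Steady-state k*: s·k^0.37 = 0.127·k gives k* = (0.29/0.127)^(1/0.63) ≈ 3.7085.
MPK = 0.37·3.7085^(-0.63) ≈ 0.1620.
MPK > n+δ = 0.127, so the economy is dynamically efficient (under-saving).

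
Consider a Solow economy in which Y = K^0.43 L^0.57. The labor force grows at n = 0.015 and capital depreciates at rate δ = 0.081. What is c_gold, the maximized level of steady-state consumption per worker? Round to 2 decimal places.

c_gold ≈ 1.77

Break-even investment rate: n + δ = 0.015 + 0.081 = 0.096.
Maximizing c = f(k) − (n+δ)·k gives f'(k) = n+δ, i.e. 0.43·k^(0.43−1) = 0.096, so k_gold = (0.43/0.096)^(1/0.57) ≈ 13.8820.
y_gold = 13.8820^0.43 ≈ 3.0992.
c_gold = y_gold − (n+δ)·k_gold = 3.0992 − 0.096·13.8820 ≈ 1.7666.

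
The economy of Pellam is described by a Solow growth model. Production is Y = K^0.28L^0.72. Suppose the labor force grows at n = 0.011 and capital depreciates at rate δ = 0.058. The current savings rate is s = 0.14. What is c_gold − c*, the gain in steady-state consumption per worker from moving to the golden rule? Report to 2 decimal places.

Δc ≈ 0.11

Break-even investment rate: n + δ = 0.011 + 0.058 = 0.069.
Current steady state (s = 0.14): k* = (0.14/0.069)^(1/0.72) ≈ 2.6716, y* = 2.6716^0.28 ≈ 1.3167, c* = (1−0.14)·1.3167 ≈ 1.1324.
Golden rule sets MPK = n+δ: 0.28·k^(0.28−1) = 0.069, so k_gold = (0.28/0.069)^(1/0.72) ≈ 6.9964.
y_gold = 6.9964^0.28 ≈ 1.7241, c_gold = y_gold − 0.069·k_gold ≈ 1.2414.
Gain: Δc = 1.2414 − 1.1324 ≈ 0.1090.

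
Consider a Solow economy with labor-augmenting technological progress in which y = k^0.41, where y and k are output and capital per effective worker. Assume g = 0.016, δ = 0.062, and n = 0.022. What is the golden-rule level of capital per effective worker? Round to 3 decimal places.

k_gold ≈ 10.930

Break-even investment rate: n + g + δ = 0.022 + 0.016 + 0.062 = 0.1.
At the golden rule the marginal product of capital equals n+g+δ: 0.41·k^(0.41−1) = 0.1. Solving, k_gold = (0.41/0.1)^(1/0.59) ≈ 10.9299.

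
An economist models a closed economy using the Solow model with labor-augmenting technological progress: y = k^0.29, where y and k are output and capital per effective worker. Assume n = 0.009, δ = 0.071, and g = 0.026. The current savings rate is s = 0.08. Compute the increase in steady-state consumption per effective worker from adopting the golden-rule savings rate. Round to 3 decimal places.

Δc ≈ 0.251

n + g + δ = 0.009 + 0.026 + 0.071 = 0.106.
Current steady state (s = 0.08): k* = (0.08/0.106)^(1/0.71) ≈ 0.6728, y* = 0.6728^0.29 ≈ 0.8914, c* = (1−0.08)·0.8914 ≈ 0.8201.
Setting f'(k) = n+g+δ gives 0.29·k^(0.29−1) = 0.106, hence k_gold = (0.29/0.106)^(1/0.71) ≈ 4.1269.
y_gold = 4.1269^0.29 ≈ 1.5084, c_gold = y_gold − 0.106·k_gold ≈ 1.0710.
Gain: Δc = 1.0710 − 0.8201 ≈ 0.2509.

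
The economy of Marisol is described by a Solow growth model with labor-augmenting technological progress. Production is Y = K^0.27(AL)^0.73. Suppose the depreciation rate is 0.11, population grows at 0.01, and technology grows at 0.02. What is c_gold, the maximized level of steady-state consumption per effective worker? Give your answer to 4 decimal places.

Break-even investment rate: n + g + δ = 0.01 + 0.02 + 0.11 = 0.14.
Setting f'(k) = n+g+δ gives 0.27·k^(0.27−1) = 0.14, hence k_gold = (0.27/0.14)^(1/0.73) ≈ 2.4589.
y_gold = 2.4589^0.27 ≈ 1.2750.
c_gold = y_gold − (n+g+δ)·k_gold = 1.2750 − 0.14·2.4589 ≈ 0.9307.

c_gold ≈ 0.9307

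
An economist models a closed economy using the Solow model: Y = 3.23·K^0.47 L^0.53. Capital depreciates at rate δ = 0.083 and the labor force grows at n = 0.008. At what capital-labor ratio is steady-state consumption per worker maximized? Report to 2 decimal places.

Capital per worker breaks even when investment replaces (n + δ)·k; here n + δ = 0.091.
At the golden rule the marginal product of capital equals n+δ: 0.47·3.23·k^(0.47−1) = 0.091. Solving, k_gold = (0.47·3.23/0.091)^(1/0.53) ≈ 202.3714.

k_gold ≈ 202.37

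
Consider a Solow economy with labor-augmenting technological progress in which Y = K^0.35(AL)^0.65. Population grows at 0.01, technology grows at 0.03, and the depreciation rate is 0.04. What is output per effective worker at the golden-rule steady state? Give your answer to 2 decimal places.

Capital per effective worker breaks even when investment replaces (n + g + δ)·k; here n + g + δ = 0.08.
Setting f'(k) = n+g+δ gives 0.35·k^(0.35−1) = 0.08, hence k_gold = (0.35/0.08)^(1/0.65) ≈ 9.6855.
Output: y_gold = k_gold^0.35 = 9.6855^0.35 ≈ 2.2138.

y_gold ≈ 2.21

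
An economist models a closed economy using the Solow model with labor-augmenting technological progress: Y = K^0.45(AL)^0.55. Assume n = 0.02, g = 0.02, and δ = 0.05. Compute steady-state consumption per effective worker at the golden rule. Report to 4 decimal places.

Break-even investment rate: n + g + δ = 0.02 + 0.02 + 0.05 = 0.09.
Golden rule sets MPK = n+g+δ: 0.45·k^(0.45−1) = 0.09, so k_gold = (0.45/0.09)^(1/0.55) ≈ 18.6575.
y_gold = 18.6575^0.45 ≈ 3.7315.
c_gold = y_gold − (n+g+δ)·k_gold = 3.7315 − 0.09·18.6575 ≈ 2.0523.

c_gold ≈ 2.0523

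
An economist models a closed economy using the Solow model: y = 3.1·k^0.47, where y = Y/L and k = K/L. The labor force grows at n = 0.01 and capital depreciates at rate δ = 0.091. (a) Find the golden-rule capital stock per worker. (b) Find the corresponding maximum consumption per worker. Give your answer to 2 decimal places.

(a) k_gold ≈ 153.83; (b) c_gold ≈ 17.52

n + δ = 0.01 + 0.091 = 0.101.
Maximizing c = f(k) − (n+δ)·k gives f'(k) = n+δ, i.e. 0.47·3.1·k^(0.47−1) = 0.101, so k_gold = (0.47·3.1/0.101)^(1/0.53) ≈ 153.8343.
y_gold = 3.1·153.8343^0.47 ≈ 33.0580; c_gold = y_gold − 0.101·k_gold ≈ 17.5207.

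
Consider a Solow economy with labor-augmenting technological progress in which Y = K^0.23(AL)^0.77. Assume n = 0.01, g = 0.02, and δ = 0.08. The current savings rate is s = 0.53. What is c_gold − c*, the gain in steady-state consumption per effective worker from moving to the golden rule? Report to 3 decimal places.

Δc ≈ 0.208

n + g + δ = 0.01 + 0.02 + 0.08 = 0.11.
Current steady state (s = 0.53): k* = (0.53/0.11)^(1/0.77) ≈ 7.7066, y* = 7.7066^0.23 ≈ 1.5995, c* = (1−0.53)·1.5995 ≈ 0.7518.
Setting f'(k) = n+g+δ gives 0.23·k^(0.23−1) = 0.11, hence k_gold = (0.23/0.11)^(1/0.77) ≈ 2.6063.
y_gold = 2.6063^0.23 ≈ 1.2465, c_gold = y_gold − 0.11·k_gold ≈ 0.9598.
Gain: Δc = 0.9598 − 0.7518 ≈ 0.2080.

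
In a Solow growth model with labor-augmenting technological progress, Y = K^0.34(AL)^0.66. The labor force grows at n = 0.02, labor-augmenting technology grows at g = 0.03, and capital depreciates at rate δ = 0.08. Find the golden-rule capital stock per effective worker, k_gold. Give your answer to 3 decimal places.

k_gold ≈ 4.292

The effective depreciation rate is n + g + δ = 0.02 + 0.03 + 0.08 = 0.13.
At the golden rule the marginal product of capital equals n+g+δ: 0.34·k^(0.34−1) = 0.13. Solving, k_gold = (0.34/0.13)^(1/0.66) ≈ 4.2917.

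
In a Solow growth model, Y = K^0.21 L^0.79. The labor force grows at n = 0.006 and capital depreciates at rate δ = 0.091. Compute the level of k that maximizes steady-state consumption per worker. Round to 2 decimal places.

Capital per worker breaks even when investment replaces (n + δ)·k; here n + δ = 0.097.
At the golden rule the marginal product of capital equals n+δ: 0.21·k^(0.21−1) = 0.097. Solving, k_gold = (0.21/0.097)^(1/0.79) ≈ 2.6584.

k_gold ≈ 2.66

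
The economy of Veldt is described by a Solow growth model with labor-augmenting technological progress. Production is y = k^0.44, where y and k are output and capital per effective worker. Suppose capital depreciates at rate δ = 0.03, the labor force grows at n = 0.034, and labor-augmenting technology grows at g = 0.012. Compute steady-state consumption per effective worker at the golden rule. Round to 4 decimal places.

c_gold ≈ 2.2254

Break-even investment rate: n + g + δ = 0.034 + 0.012 + 0.03 = 0.076.
At the golden rule the marginal product of capital equals n+g+δ: 0.44·k^(0.44−1) = 0.076. Solving, k_gold = (0.44/0.076)^(1/0.56) ≈ 23.0068.
y_gold = 23.0068^0.44 ≈ 3.9739.
c_gold = y_gold − (n+g+δ)·k_gold = 3.9739 − 0.076·23.0068 ≈ 2.2254.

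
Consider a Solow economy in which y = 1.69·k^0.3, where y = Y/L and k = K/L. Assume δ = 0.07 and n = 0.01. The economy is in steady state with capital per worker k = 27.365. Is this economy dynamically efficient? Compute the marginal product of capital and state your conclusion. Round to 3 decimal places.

The effective depreciation rate is n + δ = 0.01 + 0.07 = 0.08.
MPK = 0.3·1.69·k^(0.3−1) = 0.3·1.69·27.365^(-0.7) ≈ 0.0500.
MPK < 0.08, so the economy is dynamically inefficient (over-saving).

dynamically inefficient; MPK ≈ 0.050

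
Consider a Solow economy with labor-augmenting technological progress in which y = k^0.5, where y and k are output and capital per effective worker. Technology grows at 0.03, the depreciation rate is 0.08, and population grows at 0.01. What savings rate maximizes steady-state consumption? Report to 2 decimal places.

s_gold = 0.50

Break-even investment rate: n + g + δ = 0.01 + 0.03 + 0.08 = 0.12.
At the golden rule MPK = n+g+δ, and in any Cobb-Douglas steady state s = (n+g+δ)·k/y = MPK·k/y = capital's share 0.5.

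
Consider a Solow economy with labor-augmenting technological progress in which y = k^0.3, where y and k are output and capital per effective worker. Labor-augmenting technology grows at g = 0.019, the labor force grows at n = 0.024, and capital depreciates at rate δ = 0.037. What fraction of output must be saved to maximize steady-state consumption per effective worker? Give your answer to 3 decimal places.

n + g + δ = 0.024 + 0.019 + 0.037 = 0.08.
At the golden rule MPK = n+g+δ, and in any Cobb-Douglas steady state s = (n+g+δ)·k/y = MPK·k/y = capital's share 0.3.

s_gold = 0.300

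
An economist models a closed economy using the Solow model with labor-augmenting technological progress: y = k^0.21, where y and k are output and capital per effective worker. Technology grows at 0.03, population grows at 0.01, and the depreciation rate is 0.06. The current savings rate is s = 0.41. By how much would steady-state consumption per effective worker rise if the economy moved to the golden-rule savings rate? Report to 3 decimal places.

n + g + δ = 0.01 + 0.03 + 0.06 = 0.1.
Current steady state (s = 0.41): k* = (0.41/0.1)^(1/0.79) ≈ 5.9659, y* = 5.9659^0.21 ≈ 1.4551, c* = (1−0.41)·1.4551 ≈ 0.8585.
Setting f'(k) = n+g+δ gives 0.21·k^(0.21−1) = 0.1, hence k_gold = (0.21/0.1)^(1/0.79) ≈ 2.5578.
y_gold = 2.5578^0.21 ≈ 1.2180, c_gold = y_gold − 0.1·k_gold ≈ 0.9622.
Gain: Δc = 0.9622 − 0.8585 ≈ 0.1037.

Δc ≈ 0.104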